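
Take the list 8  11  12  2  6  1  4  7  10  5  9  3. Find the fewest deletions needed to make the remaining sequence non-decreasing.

8

Fewest deletions = n − (longest non-decreasing subsequence).
Patience tails:
8 → extends → [8]
11 → extends → [8, 11]
12 → extends → [8, 11, 12]
2 → replaces 8 → [2, 11, 12]
6 → replaces 11 → [2, 6, 12]
1 → replaces 2 → [1, 6, 12]
4 → replaces 6 → [1, 4, 12]
7 → replaces 12 → [1, 4, 7]
10 → extends → [1, 4, 7, 10]
5 → replaces 7 → [1, 4, 5, 10]
9 → replaces 10 → [1, 4, 5, 9]
3 → replaces 4 → [1, 3, 5, 9]
Longest non-decreasing subsequence has length 4, so deletions = 12 − 4 = 8.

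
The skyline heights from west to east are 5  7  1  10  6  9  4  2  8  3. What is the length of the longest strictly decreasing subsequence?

4

Negate each value so 'decreasing' becomes 'increasing', then run patience tails on the negated sequence:
-5 → extends → [-5]
-7 → replaces -5 → [-7]
-1 → extends → [-7, -1]
-10 → replaces -7 → [-10, -1]
-6 → replaces -1 → [-10, -6]
-9 → replaces -6 → [-10, -9]
-4 → extends → [-10, -9, -4]
-2 → extends → [-10, -9, -4, -2]
-8 → replaces -4 → [-10, -9, -8, -2]
-3 → replaces -2 → [-10, -9, -8, -3]
Four tails, so the longest strictly decreasing subsequence of the original has length 4.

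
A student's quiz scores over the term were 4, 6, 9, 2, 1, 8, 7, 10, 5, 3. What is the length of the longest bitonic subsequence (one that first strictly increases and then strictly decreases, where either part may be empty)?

inc[i] = longest strictly increasing subsequence ending at i; dec[i] = longest strictly decreasing subsequence starting at i:
i:      1  2  3  4  5  6  7  8  9 10
a[i]:   4  6  9  2  1  8  7 10  5  3
inc:    1  2  3  1  1  3  3  4  2  2
dec:    3  3  5  2  1  4  3  3  2  1
Best peak at i=3 (value 9): inc=3, dec=5, length 3+5−1 = 7.

7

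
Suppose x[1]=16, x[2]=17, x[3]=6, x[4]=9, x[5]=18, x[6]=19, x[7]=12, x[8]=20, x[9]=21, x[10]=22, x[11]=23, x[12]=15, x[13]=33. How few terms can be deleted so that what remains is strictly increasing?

4

Fewest deletions = n − (longest strictly increasing subsequence).
Patience tails:
16 → extends → [16]
17 → extends → [16, 17]
6 → replaces 16 → [6, 17]
9 → replaces 17 → [6, 9]
18 → extends → [6, 9, 18]
19 → extends → [6, 9, 18, 19]
12 → replaces 18 → [6, 9, 12, 19]
20 → extends → [6, 9, 12, 19, 20]
21 → extends → [6, 9, 12, 19, 20, 21]
22 → extends → [6, 9, 12, 19, 20, 21, 22]
23 → extends → [6, 9, 12, 19, 20, 21, 22, 23]
15 → replaces 19 → [6, 9, 12, 15, 20, 21, 22, 23]
33 → extends → [6, 9, 12, 15, 20, 21, 22, 23, 33]
Longest strictly increasing subsequence has length 9, so deletions = 13 − 9 = 4.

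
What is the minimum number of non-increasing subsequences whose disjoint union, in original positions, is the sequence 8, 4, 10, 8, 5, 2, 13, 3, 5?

Place each on the leftmost legal pile:
8 → new pile 1 (tops now [8])
4 → pile 1 (tops now [4])
10 → new pile 2 (tops now [4, 10])
8 → pile 2 (tops now [4, 8])
5 → pile 2 (tops now [4, 5])
2 → pile 1 (tops now [2, 5])
13 → new pile 3 (tops now [2, 5, 13])
3 → pile 2 (tops now [2, 3, 13])
5 → pile 3 (tops now [2, 3, 5])
Three piles.

3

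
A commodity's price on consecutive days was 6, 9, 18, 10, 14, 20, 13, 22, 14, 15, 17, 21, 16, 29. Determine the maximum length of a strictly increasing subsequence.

9

Track the smallest tail for each achievable length (strict):
6 → extends → [6]
9 → extends → [6, 9]
18 → extends → [6, 9, 18]
10 → replaces 18 → [6, 9, 10]
14 → extends → [6, 9, 10, 14]
20 → extends → [6, 9, 10, 14, 20]
13 → replaces 14 → [6, 9, 10, 13, 20]
22 → extends → [6, 9, 10, 13, 20, 22]
14 → replaces 20 → [6, 9, 10, 13, 14, 22]
15 → replaces 22 → [6, 9, 10, 13, 14, 15]
17 → extends → [6, 9, 10, 13, 14, 15, 17]
21 → extends → [6, 9, 10, 13, 14, 15, 17, 21]
16 → replaces 17 → [6, 9, 10, 13, 14, 15, 16, 21]
29 → extends → [6, 9, 10, 13, 14, 15, 16, 21, 29]
Nine tails, so the longest strictly increasing subsequence has length 9 (e.g. 6, 9, 10, 13, 14, 15, 17, 21, 29).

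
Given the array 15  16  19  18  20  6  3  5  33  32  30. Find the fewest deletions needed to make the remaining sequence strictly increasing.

6

Fewest deletions = n − (longest strictly increasing subsequence).
Patience tails:
15 → extends → [15]
16 → extends → [15, 16]
19 → extends → [15, 16, 19]
18 → replaces 19 → [15, 16, 18]
20 → extends → [15, 16, 18, 20]
6 → replaces 15 → [6, 16, 18, 20]
3 → replaces 6 → [3, 16, 18, 20]
5 → replaces 16 → [3, 5, 18, 20]
33 → extends → [3, 5, 18, 20, 33]
32 → replaces 33 → [3, 5, 18, 20, 32]
30 → replaces 32 → [3, 5, 18, 20, 30]
Longest strictly increasing subsequence has length 5, so deletions = 11 − 5 = 6.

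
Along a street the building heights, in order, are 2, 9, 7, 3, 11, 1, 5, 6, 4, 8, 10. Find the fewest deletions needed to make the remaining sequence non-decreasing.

5

Fewest deletions = n − (longest non-decreasing subsequence).
i:      1  2  3  4  5  6  7  8  9 10 11
a[i]:   2  9  7  3 11  1  5  6  4  8 10
dp:     1  2  2  2  3  1  3  4  3  5  6
max dp = 6, so deletions = 11 − 6 = 5.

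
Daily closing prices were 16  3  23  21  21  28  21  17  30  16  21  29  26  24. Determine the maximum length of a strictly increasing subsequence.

Track the smallest tail for each achievable length (strict):
16 → extends → [16]
3 → replaces 16 → [3]
23 → extends → [3, 23]
21 → replaces 23 → [3, 21]
21 → already a tail → [3, 21]
28 → extends → [3, 21, 28]
21 → already a tail → [3, 21, 28]
17 → replaces 21 → [3, 17, 28]
30 → extends → [3, 17, 28, 30]
16 → replaces 17 → [3, 16, 28, 30]
21 → replaces 28 → [3, 16, 21, 30]
29 → replaces 30 → [3, 16, 21, 29]
26 → replaces 29 → [3, 16, 21, 26]
24 → replaces 26 → [3, 16, 21, 24]
Four tails, so the longest strictly increasing subsequence has length 4 (e.g. 16, 23, 28, 30).

4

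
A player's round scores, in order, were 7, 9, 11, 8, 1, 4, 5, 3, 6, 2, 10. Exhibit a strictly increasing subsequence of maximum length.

1, 4, 5, 6, 10

Patience tails give the LIS length; then backtrack through the dp parents:
7 → extends → [7]
9 → extends → [7, 9]
11 → extends → [7, 9, 11]
8 → replaces 9 → [7, 8, 11]
1 → replaces 7 → [1, 8, 11]
4 → replaces 8 → [1, 4, 11]
5 → replaces 11 → [1, 4, 5]
3 → replaces 4 → [1, 3, 5]
6 → extends → [1, 3, 5, 6]
2 → replaces 3 → [1, 2, 5, 6]
10 → extends → [1, 2, 5, 6, 10]
Length 5; one witness is 1, 4, 5, 6, 10.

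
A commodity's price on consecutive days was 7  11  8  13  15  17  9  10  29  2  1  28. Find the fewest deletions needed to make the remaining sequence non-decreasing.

Fewest deletions = n − (longest non-decreasing subsequence).
Patience tails:
7 → extends → [7]
11 → extends → [7, 11]
8 → replaces 11 → [7, 8]
13 → extends → [7, 8, 13]
15 → extends → [7, 8, 13, 15]
17 → extends → [7, 8, 13, 15, 17]
9 → replaces 13 → [7, 8, 9, 15, 17]
10 → replaces 15 → [7, 8, 9, 10, 17]
29 → extends → [7, 8, 9, 10, 17, 29]
2 → replaces 7 → [2, 8, 9, 10, 17, 29]
1 → replaces 2 → [1, 8, 9, 10, 17, 29]
28 → replaces 29 → [1, 8, 9, 10, 17, 28]
Longest non-decreasing subsequence has length 6, so deletions = 12 − 6 = 6.

6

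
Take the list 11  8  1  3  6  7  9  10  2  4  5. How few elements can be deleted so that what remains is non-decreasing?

5

Fewest deletions = n − (longest non-decreasing subsequence).
Patience tails:
11 → extends → [11]
8 → replaces 11 → [8]
1 → replaces 8 → [1]
3 → extends → [1, 3]
6 → extends → [1, 3, 6]
7 → extends → [1, 3, 6, 7]
9 → extends → [1, 3, 6, 7, 9]
10 → extends → [1, 3, 6, 7, 9, 10]
2 → replaces 3 → [1, 2, 6, 7, 9, 10]
4 → replaces 6 → [1, 2, 4, 7, 9, 10]
5 → replaces 7 → [1, 2, 4, 5, 9, 10]
Longest non-decreasing subsequence has length 6, so deletions = 11 − 6 = 5.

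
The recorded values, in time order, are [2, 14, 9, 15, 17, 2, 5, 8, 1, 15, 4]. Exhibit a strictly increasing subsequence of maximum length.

2, 14, 15, 17

Patience tails give the LIS length; then backtrack through the dp parents:
2 → extends → [2]
14 → extends → [2, 14]
9 → replaces 14 → [2, 9]
15 → extends → [2, 9, 15]
17 → extends → [2, 9, 15, 17]
2 → already a tail → [2, 9, 15, 17]
5 → replaces 9 → [2, 5, 15, 17]
8 → replaces 15 → [2, 5, 8, 17]
1 → replaces 2 → [1, 5, 8, 17]
15 → replaces 17 → [1, 5, 8, 15]
4 → replaces 5 → [1, 4, 8, 15]
Length 4; one witness is 2, 14, 15, 17.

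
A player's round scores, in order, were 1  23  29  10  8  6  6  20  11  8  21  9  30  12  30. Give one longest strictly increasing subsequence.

Patience tails give the LIS length; then backtrack through the dp parents:
1 → extends → [1]
23 → extends → [1, 23]
29 → extends → [1, 23, 29]
10 → replaces 23 → [1, 10, 29]
8 → replaces 10 → [1, 8, 29]
6 → replaces 8 → [1, 6, 29]
6 → already a tail → [1, 6, 29]
20 → replaces 29 → [1, 6, 20]
11 → replaces 20 → [1, 6, 11]
8 → replaces 11 → [1, 6, 8]
21 → extends → [1, 6, 8, 21]
9 → replaces 21 → [1, 6, 8, 9]
30 → extends → [1, 6, 8, 9, 30]
12 → replaces 30 → [1, 6, 8, 9, 12]
30 → extends → [1, 6, 8, 9, 12, 30]
Length 6; one witness is 1, 6, 8, 9, 12, 30.

1, 6, 8, 9, 12, 30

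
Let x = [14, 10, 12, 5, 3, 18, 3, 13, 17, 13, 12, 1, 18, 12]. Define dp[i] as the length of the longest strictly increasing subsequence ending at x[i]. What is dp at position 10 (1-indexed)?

3

dp[i] = 1 + max{dp[j] : j<i, x[j]<x[i]} (or 1 if no such j):
i:      1  2  3  4  5  6  7  8  9 10 11 12 13 14
x[i]:  14 10 12  5  3 18  3 13 17 13 12  1 18 12
dp:     1  1  2  1  1  3  1  3  4  3  2  1  5  2
At index 10 the value is 3.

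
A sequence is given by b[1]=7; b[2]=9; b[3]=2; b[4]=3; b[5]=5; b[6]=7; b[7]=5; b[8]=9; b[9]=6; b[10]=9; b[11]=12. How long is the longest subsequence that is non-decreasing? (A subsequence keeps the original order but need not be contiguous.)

Let dp[i] be the length of the longest such subsequence ending at index i:
i:      1  2  3  4  5  6  7  8  9 10 11
b[i]:   7  9  2  3  5  7  5  9  6  9 12
dp:     1  2  1  2  3  4  4  5  5  6  7
Maximum dp value is 7.

7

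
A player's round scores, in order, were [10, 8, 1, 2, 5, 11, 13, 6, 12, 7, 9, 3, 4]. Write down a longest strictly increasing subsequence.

Patience tails give the LIS length; then backtrack through the dp parents:
10 → extends → [10]
8 → replaces 10 → [8]
1 → replaces 8 → [1]
2 → extends → [1, 2]
5 → extends → [1, 2, 5]
11 → extends → [1, 2, 5, 11]
13 → extends → [1, 2, 5, 11, 13]
6 → replaces 11 → [1, 2, 5, 6, 13]
12 → replaces 13 → [1, 2, 5, 6, 12]
7 → replaces 12 → [1, 2, 5, 6, 7]
9 → extends → [1, 2, 5, 6, 7, 9]
3 → replaces 5 → [1, 2, 3, 6, 7, 9]
4 → replaces 6 → [1, 2, 3, 4, 7, 9]
Length 6; one witness is 1, 2, 5, 6, 7, 9.

1, 2, 5, 6, 7, 9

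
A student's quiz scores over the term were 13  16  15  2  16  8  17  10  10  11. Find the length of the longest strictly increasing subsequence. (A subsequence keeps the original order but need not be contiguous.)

Track the smallest tail for each achievable length (strict):
13 → extends → [13]
16 → extends → [13, 16]
15 → replaces 16 → [13, 15]
2 → replaces 13 → [2, 15]
16 → extends → [2, 15, 16]
8 → replaces 15 → [2, 8, 16]
17 → extends → [2, 8, 16, 17]
10 → replaces 16 → [2, 8, 10, 17]
10 → already a tail → [2, 8, 10, 17]
11 → replaces 17 → [2, 8, 10, 11]
Four tails, so the longest strictly increasing subsequence has length 4 (e.g. 13, 15, 16, 17).

4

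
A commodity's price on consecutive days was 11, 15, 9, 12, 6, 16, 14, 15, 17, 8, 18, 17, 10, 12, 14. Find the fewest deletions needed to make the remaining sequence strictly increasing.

9

Fewest deletions = n − (longest strictly increasing subsequence).
Patience tails:
11 → extends → [11]
15 → extends → [11, 15]
9 → replaces 11 → [9, 15]
12 → replaces 15 → [9, 12]
6 → replaces 9 → [6, 12]
16 → extends → [6, 12, 16]
14 → replaces 16 → [6, 12, 14]
15 → extends → [6, 12, 14, 15]
17 → extends → [6, 12, 14, 15, 17]
8 → replaces 12 → [6, 8, 14, 15, 17]
18 → extends → [6, 8, 14, 15, 17, 18]
17 → already a tail → [6, 8, 14, 15, 17, 18]
10 → replaces 14 → [6, 8, 10, 15, 17, 18]
12 → replaces 15 → [6, 8, 10, 12, 17, 18]
14 → replaces 17 → [6, 8, 10, 12, 14, 18]
Longest strictly increasing subsequence has length 6, so deletions = 15 − 6 = 9.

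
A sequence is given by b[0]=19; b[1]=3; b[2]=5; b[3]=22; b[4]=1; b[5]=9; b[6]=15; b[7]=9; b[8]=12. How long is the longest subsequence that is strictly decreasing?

Let dp[i] be the longest strictly decreasing subsequence ending at i:
i:      0  1  2  3  4  5  6  7  8
b[i]:  19  3  5 22  1  9 15  9 12
dp:     1  2  2  1  3  2  2  3  3
Maximum is 3.

3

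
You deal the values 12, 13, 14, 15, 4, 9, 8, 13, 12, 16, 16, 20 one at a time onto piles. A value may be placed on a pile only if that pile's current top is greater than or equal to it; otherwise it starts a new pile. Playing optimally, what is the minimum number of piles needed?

6

Place each on the leftmost legal pile:
12 → new pile 1 (tops now [12])
13 → new pile 2 (tops now [12, 13])
14 → new pile 3 (tops now [12, 13, 14])
15 → new pile 4 (tops now [12, 13, 14, 15])
4 → pile 1 (tops now [4, 13, 14, 15])
9 → pile 2 (tops now [4, 9, 14, 15])
8 → pile 2 (tops now [4, 8, 14, 15])
13 → pile 3 (tops now [4, 8, 13, 15])
12 → pile 3 (tops now [4, 8, 12, 15])
16 → new pile 5 (tops now [4, 8, 12, 15, 16])
16 → pile 5 (tops now [4, 8, 12, 15, 16])
20 → new pile 6 (tops now [4, 8, 12, 15, 16, 20])
Six piles.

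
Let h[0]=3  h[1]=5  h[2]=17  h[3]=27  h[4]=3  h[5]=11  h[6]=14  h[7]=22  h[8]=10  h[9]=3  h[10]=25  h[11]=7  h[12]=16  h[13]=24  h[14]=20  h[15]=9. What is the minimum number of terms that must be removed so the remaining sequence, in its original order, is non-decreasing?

Fewest deletions = n − (longest non-decreasing subsequence).
i:      0  1  2  3  4  5  6  7  8  9 10 11 12 13 14 15
h[i]:   3  5 17 27  3 11 14 22 10  3 25  7 16 24 20  9
dp:     1  2  3  4  2  3  4  5  3  3  6  4  5  6  6  5
max dp = 6, so deletions = 16 − 6 = 10.

10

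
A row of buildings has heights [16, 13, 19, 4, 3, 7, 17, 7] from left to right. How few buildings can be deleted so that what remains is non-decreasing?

5

Fewest deletions = n − (longest non-decreasing subsequence).
Patience tails:
16 → extends → [16]
13 → replaces 16 → [13]
19 → extends → [13, 19]
4 → replaces 13 → [4, 19]
3 → replaces 4 → [3, 19]
7 → replaces 19 → [3, 7]
17 → extends → [3, 7, 17]
7 → replaces 17 → [3, 7, 7]
Longest non-decreasing subsequence has length 3, so deletions = 8 − 3 = 5.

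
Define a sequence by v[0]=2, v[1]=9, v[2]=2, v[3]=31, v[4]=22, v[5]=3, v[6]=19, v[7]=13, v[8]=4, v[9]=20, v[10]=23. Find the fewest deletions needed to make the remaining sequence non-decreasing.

5

Fewest deletions = n − (longest non-decreasing subsequence).
i:      0  1  2  3  4  5  6  7  8  9 10
v[i]:   2  9  2 31 22  3 19 13  4 20 23
dp:     1  2  2  3  3  3  4  4  4  5  6
max dp = 6, so deletions = 11 − 6 = 5.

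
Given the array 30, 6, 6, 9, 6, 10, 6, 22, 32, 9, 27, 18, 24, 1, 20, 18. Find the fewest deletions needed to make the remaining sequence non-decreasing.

Fewest deletions = n − (longest non-decreasing subsequence).
Patience tails:
30 → extends → [30]
6 → replaces 30 → [6]
6 → extends → [6, 6]
9 → extends → [6, 6, 9]
6 → replaces 9 → [6, 6, 6]
10 → extends → [6, 6, 6, 10]
6 → replaces 10 → [6, 6, 6, 6]
22 → extends → [6, 6, 6, 6, 22]
32 → extends → [6, 6, 6, 6, 22, 32]
9 → replaces 22 → [6, 6, 6, 6, 9, 32]
27 → replaces 32 → [6, 6, 6, 6, 9, 27]
18 → replaces 27 → [6, 6, 6, 6, 9, 18]
24 → extends → [6, 6, 6, 6, 9, 18, 24]
1 → replaces 6 → [1, 6, 6, 6, 9, 18, 24]
20 → replaces 24 → [1, 6, 6, 6, 9, 18, 20]
18 → replaces 20 → [1, 6, 6, 6, 9, 18, 18]
Longest non-decreasing subsequence has length 7, so deletions = 16 − 7 = 9.

9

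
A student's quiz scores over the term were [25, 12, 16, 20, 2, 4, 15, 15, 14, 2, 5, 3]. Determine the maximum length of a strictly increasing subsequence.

Track the smallest tail for each achievable length (strict):
25 → extends → [25]
12 → replaces 25 → [12]
16 → extends → [12, 16]
20 → extends → [12, 16, 20]
2 → replaces 12 → [2, 16, 20]
4 → replaces 16 → [2, 4, 20]
15 → replaces 20 → [2, 4, 15]
15 → already a tail → [2, 4, 15]
14 → replaces 15 → [2, 4, 14]
2 → already a tail → [2, 4, 14]
5 → replaces 14 → [2, 4, 5]
3 → replaces 4 → [2, 3, 5]
Three tails, so the longest strictly increasing subsequence has length 3 (e.g. 12, 16, 20).

3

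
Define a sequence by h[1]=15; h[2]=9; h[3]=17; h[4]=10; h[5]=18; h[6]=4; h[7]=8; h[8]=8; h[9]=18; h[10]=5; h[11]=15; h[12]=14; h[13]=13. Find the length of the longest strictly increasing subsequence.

3

Track the smallest tail for each achievable length (strict):
15 → extends → [15]
9 → replaces 15 → [9]
17 → extends → [9, 17]
10 → replaces 17 → [9, 10]
18 → extends → [9, 10, 18]
4 → replaces 9 → [4, 10, 18]
8 → replaces 10 → [4, 8, 18]
8 → already a tail → [4, 8, 18]
18 → already a tail → [4, 8, 18]
5 → replaces 8 → [4, 5, 18]
15 → replaces 18 → [4, 5, 15]
14 → replaces 15 → [4, 5, 14]
13 → replaces 14 → [4, 5, 13]
Three tails, so the longest strictly increasing subsequence has length 3 (e.g. 15, 17, 18).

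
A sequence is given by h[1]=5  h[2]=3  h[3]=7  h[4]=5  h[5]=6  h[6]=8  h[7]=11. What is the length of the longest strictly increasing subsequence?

Let dp[i] be the length of the longest such subsequence ending at index i:
i:      1  2  3  4  5  6  7
h[i]:   5  3  7  5  6  8 11
dp:     1  1  2  2  3  4  5
Maximum dp value is 5.

5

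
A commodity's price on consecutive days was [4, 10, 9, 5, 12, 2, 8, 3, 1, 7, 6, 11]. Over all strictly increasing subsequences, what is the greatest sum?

28

Let S[i] be the best sum of a strictly increasing subsequence ending at i:
i:      1  2  3  4  5  6  7  8  9 10 11 12
a[i]:   4 10  9  5 12  2  8  3  1  7  6 11
S:      4 14 13  9 26  2 17  5  1 16 15 28
Maximum is 28 (e.g. 4 + 5 + 8 + 11).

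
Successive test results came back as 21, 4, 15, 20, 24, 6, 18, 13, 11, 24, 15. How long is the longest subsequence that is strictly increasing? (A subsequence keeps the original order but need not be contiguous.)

4

Let dp[i] be the length of the longest such subsequence ending at index i:
i:      1  2  3  4  5  6  7  8  9 10 11
a[i]:  21  4 15 20 24  6 18 13 11 24 15
dp:     1  1  2  3  4  2  3  3  3  4  4
Maximum dp value is 4.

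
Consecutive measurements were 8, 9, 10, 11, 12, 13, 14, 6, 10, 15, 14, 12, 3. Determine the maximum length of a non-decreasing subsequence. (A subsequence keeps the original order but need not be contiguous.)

8

Let dp[i] be the length of the longest such subsequence ending at index i:
i:      1  2  3  4  5  6  7  8  9 10 11 12 13
a[i]:   8  9 10 11 12 13 14  6 10 15 14 12  3
dp:     1  2  3  4  5  6  7  1  4  8  8  6  1
Maximum dp value is 8.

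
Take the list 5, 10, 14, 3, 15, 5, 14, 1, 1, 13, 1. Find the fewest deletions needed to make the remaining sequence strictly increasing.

7

Fewest deletions = n − (longest strictly increasing subsequence).
i:      1  2  3  4  5  6  7  8  9 10 11
a[i]:   5 10 14  3 15  5 14  1  1 13  1
dp:     1  2  3  1  4  2  3  1  1  3  1
max dp = 4, so deletions = 11 − 4 = 7.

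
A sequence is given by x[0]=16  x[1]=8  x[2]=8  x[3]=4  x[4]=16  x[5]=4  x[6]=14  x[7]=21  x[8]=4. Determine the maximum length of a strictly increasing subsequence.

3

Let dp[i] be the length of the longest such subsequence ending at index i:
i:      0  1  2  3  4  5  6  7  8
x[i]:  16  8  8  4 16  4 14 21  4
dp:     1  1  1  1  2  1  2  3  1
Maximum dp value is 3.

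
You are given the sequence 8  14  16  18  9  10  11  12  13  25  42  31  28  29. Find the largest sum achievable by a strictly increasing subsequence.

145

Let S[i] be the best sum of a strictly increasing subsequence ending at i:
i:       1   2   3   4   5   6   7   8   9  10  11  12  13  14
a[i]:    8  14  16  18   9  10  11  12  13  25  42  31  28  29
S:       8  22  38  56  17  27  38  50  63  88 130 119 116 145
Maximum is 145 (e.g. 8 + 9 + 10 + 11 + 12 + 13 + 25 + 28 + 29).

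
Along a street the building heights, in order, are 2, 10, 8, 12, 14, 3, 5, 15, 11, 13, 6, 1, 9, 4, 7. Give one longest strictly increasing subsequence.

Patience tails give the LIS length; then backtrack through the dp parents:
2 → extends → [2]
10 → extends → [2, 10]
8 → replaces 10 → [2, 8]
12 → extends → [2, 8, 12]
14 → extends → [2, 8, 12, 14]
3 → replaces 8 → [2, 3, 12, 14]
5 → replaces 12 → [2, 3, 5, 14]
15 → extends → [2, 3, 5, 14, 15]
11 → replaces 14 → [2, 3, 5, 11, 15]
13 → replaces 15 → [2, 3, 5, 11, 13]
6 → replaces 11 → [2, 3, 5, 6, 13]
1 → replaces 2 → [1, 3, 5, 6, 13]
9 → replaces 13 → [1, 3, 5, 6, 9]
4 → replaces 5 → [1, 3, 4, 6, 9]
7 → replaces 9 → [1, 3, 4, 6, 7]
Length 5; one witness is 2, 10, 12, 14, 15.

2, 10, 12, 14, 15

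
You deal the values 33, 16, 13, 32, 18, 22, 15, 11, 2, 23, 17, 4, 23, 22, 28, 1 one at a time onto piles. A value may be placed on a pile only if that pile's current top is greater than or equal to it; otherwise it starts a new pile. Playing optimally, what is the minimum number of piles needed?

5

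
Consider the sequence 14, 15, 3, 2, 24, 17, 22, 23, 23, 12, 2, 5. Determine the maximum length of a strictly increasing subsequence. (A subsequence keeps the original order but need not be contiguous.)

Track the smallest tail for each achievable length (strict):
14 → extends → [14]
15 → extends → [14, 15]
3 → replaces 14 → [3, 15]
2 → replaces 3 → [2, 15]
24 → extends → [2, 15, 24]
17 → replaces 24 → [2, 15, 17]
22 → extends → [2, 15, 17, 22]
23 → extends → [2, 15, 17, 22, 23]
23 → already a tail → [2, 15, 17, 22, 23]
12 → replaces 15 → [2, 12, 17, 22, 23]
2 → already a tail → [2, 12, 17, 22, 23]
5 → replaces 12 → [2, 5, 17, 22, 23]
Five tails, so the longest strictly increasing subsequence has length 5 (e.g. 14, 15, 17, 22, 23).

5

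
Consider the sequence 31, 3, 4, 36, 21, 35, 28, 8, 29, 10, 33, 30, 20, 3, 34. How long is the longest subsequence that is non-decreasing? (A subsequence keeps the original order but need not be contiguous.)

Track the smallest tail for each achievable length (allowing ties):
31 → extends → [31]
3 → replaces 31 → [3]
4 → extends → [3, 4]
36 → extends → [3, 4, 36]
21 → replaces 36 → [3, 4, 21]
35 → extends → [3, 4, 21, 35]
28 → replaces 35 → [3, 4, 21, 28]
8 → replaces 21 → [3, 4, 8, 28]
29 → extends → [3, 4, 8, 28, 29]
10 → replaces 28 → [3, 4, 8, 10, 29]
33 → extends → [3, 4, 8, 10, 29, 33]
30 → replaces 33 → [3, 4, 8, 10, 29, 30]
20 → replaces 29 → [3, 4, 8, 10, 20, 30]
3 → replaces 4 → [3, 3, 8, 10, 20, 30]
34 → extends → [3, 3, 8, 10, 20, 30, 34]
Seven tails, so the longest non-decreasing subsequence has length 7 (e.g. 3, 4, 21, 28, 29, 33, 34).

7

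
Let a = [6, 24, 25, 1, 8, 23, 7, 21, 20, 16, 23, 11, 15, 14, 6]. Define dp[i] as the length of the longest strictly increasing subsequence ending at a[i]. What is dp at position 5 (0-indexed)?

3

dp[i] = 1 + max{dp[j] : j<i, a[j]<a[i]} (or 1 if no such j):
i:      0  1  2  3  4  5  6  7  8  9 10 11 12 13 14
a[i]:   6 24 25  1  8 23  7 21 20 16 23 11 15 14  6
dp:     1  2  3  1  2  3  2  3  3  3  4  3  4  4  2
At index 5 the value is 3.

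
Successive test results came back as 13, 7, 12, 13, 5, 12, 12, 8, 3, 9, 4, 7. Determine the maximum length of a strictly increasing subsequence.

3

Let dp[i] be the length of the longest such subsequence ending at index i:
i:      1  2  3  4  5  6  7  8  9 10 11 12
a[i]:  13  7 12 13  5 12 12  8  3  9  4  7
dp:     1  1  2  3  1  2  2  2  1  3  2  3
Maximum dp value is 3.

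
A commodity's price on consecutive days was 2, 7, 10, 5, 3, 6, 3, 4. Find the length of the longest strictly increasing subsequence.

Track the smallest tail for each achievable length (strict):
2 → extends → [2]
7 → extends → [2, 7]
10 → extends → [2, 7, 10]
5 → replaces 7 → [2, 5, 10]
3 → replaces 5 → [2, 3, 10]
6 → replaces 10 → [2, 3, 6]
3 → already a tail → [2, 3, 6]
4 → replaces 6 → [2, 3, 4]
Three tails, so the longest strictly increasing subsequence has length 3 (e.g. 2, 7, 10).

3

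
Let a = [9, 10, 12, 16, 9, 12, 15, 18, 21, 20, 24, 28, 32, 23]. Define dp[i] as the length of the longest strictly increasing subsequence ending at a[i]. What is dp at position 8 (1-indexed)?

5

dp[i] = 1 + max{dp[j] : j<i, a[j]<a[i]} (or 1 if no such j):
i:      1  2  3  4  5  6  7  8  9 10 11 12 13 14
a[i]:   9 10 12 16  9 12 15 18 21 20 24 28 32 23
dp:     1  2  3  4  1  3  4  5  6  6  7  8  9  7
At index 8 the value is 5.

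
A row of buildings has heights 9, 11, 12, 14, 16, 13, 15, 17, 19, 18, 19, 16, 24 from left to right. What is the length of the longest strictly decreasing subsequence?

3

Negate each value so 'decreasing' becomes 'increasing', then run patience tails on the negated sequence:
-9 → extends → [-9]
-11 → replaces -9 → [-11]
-12 → replaces -11 → [-12]
-14 → replaces -12 → [-14]
-16 → replaces -14 → [-16]
-13 → extends → [-16, -13]
-15 → replaces -13 → [-16, -15]
-17 → replaces -16 → [-17, -15]
-19 → replaces -17 → [-19, -15]
-18 → replaces -15 → [-19, -18]
-19 → already a tail → [-19, -18]
-16 → extends → [-19, -18, -16]
-24 → replaces -19 → [-24, -18, -16]
Three tails, so the longest strictly decreasing subsequence of the original has length 3.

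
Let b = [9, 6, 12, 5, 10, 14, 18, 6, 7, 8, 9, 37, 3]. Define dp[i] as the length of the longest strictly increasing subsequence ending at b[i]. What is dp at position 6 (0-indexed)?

dp[i] = 1 + max{dp[j] : j<i, b[j]<b[i]} (or 1 if no such j):
i:      0  1  2  3  4  5  6  7  8  9 10 11 12
b[i]:   9  6 12  5 10 14 18  6  7  8  9 37  3
dp:     1  1  2  1  2  3  4  2  3  4  5  6  1
At index 6 the value is 4.

4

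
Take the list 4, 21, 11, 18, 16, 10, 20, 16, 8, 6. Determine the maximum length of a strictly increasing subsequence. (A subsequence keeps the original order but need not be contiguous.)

4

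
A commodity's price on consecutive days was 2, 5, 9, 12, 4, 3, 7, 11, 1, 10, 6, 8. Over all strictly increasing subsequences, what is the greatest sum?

Let S[i] be the best sum of a strictly increasing subsequence ending at i:
i:      1  2  3  4  5  6  7  8  9 10 11 12
a[i]:   2  5  9 12  4  3  7 11  1 10  6  8
S:      2  7 16 28  6  5 14 27  1 26 13 22
Maximum is 28 (e.g. 2 + 5 + 9 + 12).

28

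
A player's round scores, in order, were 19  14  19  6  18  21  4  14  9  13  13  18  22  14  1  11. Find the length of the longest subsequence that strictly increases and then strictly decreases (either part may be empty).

inc[i] = longest strictly increasing subsequence ending at i; dec[i] = longest strictly decreasing subsequence starting at i:
i:      1  2  3  4  5  6  7  8  9 10 11 12 13 14 15 16
a[i]:  19 14 19  6 18 21  4 14  9 13 13 18 22 14  1 11
inc:    1  1  2  1  2  3  1  2  2  3  3  4  5  4  1  3
dec:    5  4  5  3  4  4  2  3  2  2  2  3  3  2  1  1
Best peak at i=13 (value 22): inc=5, dec=3, length 5+3−1 = 7.

7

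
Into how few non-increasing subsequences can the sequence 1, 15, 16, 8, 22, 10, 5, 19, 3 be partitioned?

The minimum number of non-increasing subsequences covering a sequence equals the length of its longest strictly increasing subsequence.
LIS length is 4 (e.g. 1, 15, 16, 22), so 4 piles are needed.

4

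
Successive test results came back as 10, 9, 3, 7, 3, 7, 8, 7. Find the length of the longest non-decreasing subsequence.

4

Track the smallest tail for each achievable length (allowing ties):
10 → extends → [10]
9 → replaces 10 → [9]
3 → replaces 9 → [3]
7 → extends → [3, 7]
3 → replaces 7 → [3, 3]
7 → extends → [3, 3, 7]
8 → extends → [3, 3, 7, 8]
7 → replaces 8 → [3, 3, 7, 7]
Four tails, so the longest non-decreasing subsequence has length 4 (e.g. 3, 7, 7, 8).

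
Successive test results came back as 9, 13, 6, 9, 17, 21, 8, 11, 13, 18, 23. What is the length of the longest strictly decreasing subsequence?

Negate each value so 'decreasing' becomes 'increasing', then run patience tails on the negated sequence:
-9 → extends → [-9]
-13 → replaces -9 → [-13]
-6 → extends → [-13, -6]
-9 → replaces -6 → [-13, -9]
-17 → replaces -13 → [-17, -9]
-21 → replaces -17 → [-21, -9]
-8 → extends → [-21, -9, -8]
-11 → replaces -9 → [-21, -11, -8]
-13 → replaces -11 → [-21, -13, -8]
-18 → replaces -13 → [-21, -18, -8]
-23 → replaces -21 → [-23, -18, -8]
Three tails, so the longest strictly decreasing subsequence of the original has length 3.

3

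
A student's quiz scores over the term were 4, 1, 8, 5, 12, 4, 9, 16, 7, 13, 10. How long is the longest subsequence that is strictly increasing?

4

Let dp[i] be the length of the longest such subsequence ending at index i:
i:      1  2  3  4  5  6  7  8  9 10 11
a[i]:   4  1  8  5 12  4  9 16  7 13 10
dp:     1  1  2  2  3  2  3  4  3  4  4
Maximum dp value is 4.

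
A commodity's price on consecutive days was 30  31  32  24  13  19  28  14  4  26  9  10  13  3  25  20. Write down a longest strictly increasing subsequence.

4, 9, 10, 13, 25

Patience tails give the LIS length; then backtrack through the dp parents:
30 → extends → [30]
31 → extends → [30, 31]
32 → extends → [30, 31, 32]
24 → replaces 30 → [24, 31, 32]
13 → replaces 24 → [13, 31, 32]
19 → replaces 31 → [13, 19, 32]
28 → replaces 32 → [13, 19, 28]
14 → replaces 19 → [13, 14, 28]
4 → replaces 13 → [4, 14, 28]
26 → replaces 28 → [4, 14, 26]
9 → replaces 14 → [4, 9, 26]
10 → replaces 26 → [4, 9, 10]
13 → extends → [4, 9, 10, 13]
3 → replaces 4 → [3, 9, 10, 13]
25 → extends → [3, 9, 10, 13, 25]
20 → replaces 25 → [3, 9, 10, 13, 20]
Length 5; one witness is 4, 9, 10, 13, 25.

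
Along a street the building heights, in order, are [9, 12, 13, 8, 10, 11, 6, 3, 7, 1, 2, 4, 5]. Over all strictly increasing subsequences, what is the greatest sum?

34

Let S[i] be the best sum of a strictly increasing subsequence ending at i:
i:      1  2  3  4  5  6  7  8  9 10 11 12 13
a[i]:   9 12 13  8 10 11  6  3  7  1  2  4  5
S:      9 21 34  8 19 30  6  3 13  1  3  7 12
Maximum is 34 (e.g. 9 + 12 + 13).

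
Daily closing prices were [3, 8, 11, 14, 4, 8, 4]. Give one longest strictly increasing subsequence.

Patience tails give the LIS length; then backtrack through the dp parents:
3 → extends → [3]
8 → extends → [3, 8]
11 → extends → [3, 8, 11]
14 → extends → [3, 8, 11, 14]
4 → replaces 8 → [3, 4, 11, 14]
8 → replaces 11 → [3, 4, 8, 14]
4 → already a tail → [3, 4, 8, 14]
Length 4; one witness is 3, 8, 11, 14.

3, 8, 11, 14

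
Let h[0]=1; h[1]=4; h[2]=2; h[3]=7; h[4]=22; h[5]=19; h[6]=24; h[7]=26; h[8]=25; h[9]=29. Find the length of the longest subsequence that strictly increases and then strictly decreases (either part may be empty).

7

inc[i] = longest strictly increasing subsequence ending at i; dec[i] = longest strictly decreasing subsequence starting at i:
i:      0  1  2  3  4  5  6  7  8  9
h[i]:   1  4  2  7 22 19 24 26 25 29
inc:    1  2  2  3  4  4  5  6  6  7
dec:    1  2  1  1  2  1  1  2  1  1
Best peak at i=7 (value 26): inc=6, dec=2, length 6+2−1 = 7.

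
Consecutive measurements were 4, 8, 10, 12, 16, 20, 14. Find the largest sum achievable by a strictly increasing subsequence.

70

Let S[i] be the best sum of a strictly increasing subsequence ending at i:
i:      1  2  3  4  5  6  7
a[i]:   4  8 10 12 16 20 14
S:      4 12 22 34 50 70 48
Maximum is 70 (e.g. 4 + 8 + 10 + 12 + 16 + 20).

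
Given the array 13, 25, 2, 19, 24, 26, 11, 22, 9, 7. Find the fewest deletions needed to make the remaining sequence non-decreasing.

Fewest deletions = n − (longest non-decreasing subsequence).
Patience tails:
13 → extends → [13]
25 → extends → [13, 25]
2 → replaces 13 → [2, 25]
19 → replaces 25 → [2, 19]
24 → extends → [2, 19, 24]
26 → extends → [2, 19, 24, 26]
11 → replaces 19 → [2, 11, 24, 26]
22 → replaces 24 → [2, 11, 22, 26]
9 → replaces 11 → [2, 9, 22, 26]
7 → replaces 9 → [2, 7, 22, 26]
Longest non-decreasing subsequence has length 4, so deletions = 10 − 4 = 6.

6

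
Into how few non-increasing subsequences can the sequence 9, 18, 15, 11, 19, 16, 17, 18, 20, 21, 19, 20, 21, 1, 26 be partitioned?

9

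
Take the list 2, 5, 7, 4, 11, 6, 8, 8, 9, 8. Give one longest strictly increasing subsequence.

2, 5, 7, 8, 9

Patience tails give the LIS length; then backtrack through the dp parents:
2 → extends → [2]
5 → extends → [2, 5]
7 → extends → [2, 5, 7]
4 → replaces 5 → [2, 4, 7]
11 → extends → [2, 4, 7, 11]
6 → replaces 7 → [2, 4, 6, 11]
8 → replaces 11 → [2, 4, 6, 8]
8 → already a tail → [2, 4, 6, 8]
9 → extends → [2, 4, 6, 8, 9]
8 → already a tail → [2, 4, 6, 8, 9]
Length 5; one witness is 2, 5, 7, 8, 9.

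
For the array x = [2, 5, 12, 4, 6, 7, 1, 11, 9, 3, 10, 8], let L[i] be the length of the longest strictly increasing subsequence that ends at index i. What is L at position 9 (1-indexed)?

dp[i] = 1 + max{dp[j] : j<i, x[j]<x[i]} (or 1 if no such j):
i:      1  2  3  4  5  6  7  8  9 10 11 12
x[i]:   2  5 12  4  6  7  1 11  9  3 10  8
dp:     1  2  3  2  3  4  1  5  5  2  6  5
At index 9 the value is 5.

5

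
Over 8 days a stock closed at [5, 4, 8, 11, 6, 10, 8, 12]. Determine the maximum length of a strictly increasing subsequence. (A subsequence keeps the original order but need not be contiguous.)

Track the smallest tail for each achievable length (strict):
5 → extends → [5]
4 → replaces 5 → [4]
8 → extends → [4, 8]
11 → extends → [4, 8, 11]
6 → replaces 8 → [4, 6, 11]
10 → replaces 11 → [4, 6, 10]
8 → replaces 10 → [4, 6, 8]
12 → extends → [4, 6, 8, 12]
Four tails, so the longest strictly increasing subsequence has length 4 (e.g. 5, 8, 11, 12).

4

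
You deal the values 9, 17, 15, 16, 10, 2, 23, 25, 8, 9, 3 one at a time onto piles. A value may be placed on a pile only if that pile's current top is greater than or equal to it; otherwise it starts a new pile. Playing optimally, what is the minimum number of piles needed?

Place each on the leftmost legal pile:
9 → new pile 1 (tops now [9])
17 → new pile 2 (tops now [9, 17])
15 → pile 2 (tops now [9, 15])
16 → new pile 3 (tops now [9, 15, 16])
10 → pile 2 (tops now [9, 10, 16])
2 → pile 1 (tops now [2, 10, 16])
23 → new pile 4 (tops now [2, 10, 16, 23])
25 → new pile 5 (tops now [2, 10, 16, 23, 25])
8 → pile 2 (tops now [2, 8, 16, 23, 25])
9 → pile 3 (tops now [2, 8, 9, 23, 25])
3 → pile 2 (tops now [2, 3, 9, 23, 25])
Five piles.

5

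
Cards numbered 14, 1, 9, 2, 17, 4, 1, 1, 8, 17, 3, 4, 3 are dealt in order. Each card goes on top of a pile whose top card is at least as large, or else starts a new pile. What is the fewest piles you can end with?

5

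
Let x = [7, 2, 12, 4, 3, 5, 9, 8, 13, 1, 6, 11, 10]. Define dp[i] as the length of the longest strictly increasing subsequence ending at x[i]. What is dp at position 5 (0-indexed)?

3

dp[i] = 1 + max{dp[j] : j<i, x[j]<x[i]} (or 1 if no such j):
i:      0  1  2  3  4  5  6  7  8  9 10 11 12
x[i]:   7  2 12  4  3  5  9  8 13  1  6 11 10
dp:     1  1  2  2  2  3  4  4  5  1  4  5  5
At index 5 the value is 3.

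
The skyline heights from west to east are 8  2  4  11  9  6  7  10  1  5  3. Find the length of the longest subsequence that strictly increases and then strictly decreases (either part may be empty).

inc[i] = longest strictly increasing subsequence ending at i; dec[i] = longest strictly decreasing subsequence starting at i:
i:      1  2  3  4  5  6  7  8  9 10 11
a[i]:   8  2  4 11  9  6  7 10  1  5  3
inc:    1  1  2  3  3  3  4  5  1  3  2
dec:    4  2  2  5  4  3  3  3  1  2  1
Best peak at i=4 (value 11): inc=3, dec=5, length 3+5−1 = 7.

7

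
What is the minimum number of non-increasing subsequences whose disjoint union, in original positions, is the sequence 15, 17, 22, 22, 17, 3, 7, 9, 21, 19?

4

Place each on the leftmost legal pile:
15 → new pile 1 (tops now [15])
17 → new pile 2 (tops now [15, 17])
22 → new pile 3 (tops now [15, 17, 22])
22 → pile 3 (tops now [15, 17, 22])
17 → pile 2 (tops now [15, 17, 22])
3 → pile 1 (tops now [3, 17, 22])
7 → pile 2 (tops now [3, 7, 22])
9 → pile 3 (tops now [3, 7, 9])
21 → new pile 4 (tops now [3, 7, 9, 21])
19 → pile 4 (tops now [3, 7, 9, 19])
Four piles.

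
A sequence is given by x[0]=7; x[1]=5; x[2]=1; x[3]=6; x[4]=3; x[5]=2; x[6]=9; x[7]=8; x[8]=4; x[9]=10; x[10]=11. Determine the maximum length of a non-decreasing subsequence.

5

Track the smallest tail for each achievable length (allowing ties):
7 → extends → [7]
5 → replaces 7 → [5]
1 → replaces 5 → [1]
6 → extends → [1, 6]
3 → replaces 6 → [1, 3]
2 → replaces 3 → [1, 2]
9 → extends → [1, 2, 9]
8 → replaces 9 → [1, 2, 8]
4 → replaces 8 → [1, 2, 4]
10 → extends → [1, 2, 4, 10]
11 → extends → [1, 2, 4, 10, 11]
Five tails, so the longest non-decreasing subsequence has length 5 (e.g. 5, 6, 9, 10, 11).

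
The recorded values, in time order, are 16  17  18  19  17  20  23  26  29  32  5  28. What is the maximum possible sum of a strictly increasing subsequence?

Let S[i] be the best sum of a strictly increasing subsequence ending at i:
i:       1   2   3   4   5   6   7   8   9  10  11  12
a[i]:   16  17  18  19  17  20  23  26  29  32   5  28
S:      16  33  51  70  33  90 113 139 168 200   5 167
Maximum is 200 (e.g. 16 + 17 + 18 + 19 + 20 + 23 + 26 + 29 + 32).

200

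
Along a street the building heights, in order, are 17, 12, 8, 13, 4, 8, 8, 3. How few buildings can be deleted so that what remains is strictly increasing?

Fewest deletions = n − (longest strictly increasing subsequence).
Patience tails:
17 → extends → [17]
12 → replaces 17 → [12]
8 → replaces 12 → [8]
13 → extends → [8, 13]
4 → replaces 8 → [4, 13]
8 → replaces 13 → [4, 8]
8 → already a tail → [4, 8]
3 → replaces 4 → [3, 8]
Longest strictly increasing subsequence has length 2, so deletions = 8 − 2 = 6.

6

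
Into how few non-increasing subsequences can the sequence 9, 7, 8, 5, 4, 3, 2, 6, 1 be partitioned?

2

Place each on the leftmost legal pile:
9 → new pile 1 (tops now [9])
7 → pile 1 (tops now [7])
8 → new pile 2 (tops now [7, 8])
5 → pile 1 (tops now [5, 8])
4 → pile 1 (tops now [4, 8])
3 → pile 1 (tops now [3, 8])
2 → pile 1 (tops now [2, 8])
6 → pile 2 (tops now [2, 6])
1 → pile 1 (tops now [1, 6])
Two piles.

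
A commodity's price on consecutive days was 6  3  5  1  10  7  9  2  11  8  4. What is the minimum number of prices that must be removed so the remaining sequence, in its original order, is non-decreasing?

6

Fewest deletions = n − (longest non-decreasing subsequence).
Patience tails:
6 → extends → [6]
3 → replaces 6 → [3]
5 → extends → [3, 5]
1 → replaces 3 → [1, 5]
10 → extends → [1, 5, 10]
7 → replaces 10 → [1, 5, 7]
9 → extends → [1, 5, 7, 9]
2 → replaces 5 → [1, 2, 7, 9]
11 → extends → [1, 2, 7, 9, 11]
8 → replaces 9 → [1, 2, 7, 8, 11]
4 → replaces 7 → [1, 2, 4, 8, 11]
Longest non-decreasing subsequence has length 5, so deletions = 11 − 5 = 6.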